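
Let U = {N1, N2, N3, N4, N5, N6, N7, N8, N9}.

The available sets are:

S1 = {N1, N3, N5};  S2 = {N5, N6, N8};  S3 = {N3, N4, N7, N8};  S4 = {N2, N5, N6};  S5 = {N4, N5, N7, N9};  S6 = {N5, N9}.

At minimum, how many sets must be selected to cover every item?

S1 and S3 and S4 and S6 together: S1 ∪ S3 ∪ S4 ∪ S6 = {N1, N2, N3, N4, N5, N6, N7, N8, N9} — every item is covered.
No 3 of the 6 sets cover everything (all 20 combinations miss at least one item), so 4 is optimal.

4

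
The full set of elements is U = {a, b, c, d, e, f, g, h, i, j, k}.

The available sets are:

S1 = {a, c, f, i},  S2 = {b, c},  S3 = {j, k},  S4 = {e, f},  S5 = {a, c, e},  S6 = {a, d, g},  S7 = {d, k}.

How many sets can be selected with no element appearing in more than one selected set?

4

S2, S3, S4, S6 are pairwise disjoint (S2={b,c}; S3={j,k}; S4={e,f}; S6={a,d,g}).
Every remaining set overlaps one of these, and no 5 of the listed sets are pairwise disjoint, so 4 is the maximum.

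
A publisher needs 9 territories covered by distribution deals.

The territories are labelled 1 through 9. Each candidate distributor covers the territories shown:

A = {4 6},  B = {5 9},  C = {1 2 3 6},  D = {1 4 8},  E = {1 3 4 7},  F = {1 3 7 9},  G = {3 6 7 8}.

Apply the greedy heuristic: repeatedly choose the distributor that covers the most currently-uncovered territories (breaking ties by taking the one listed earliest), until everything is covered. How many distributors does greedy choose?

Greedy: pick C (covers 4 new) → pick B (covers 2 new) → pick D (covers 2 new) → pick E (covers 1 new). Total picks: 4.

4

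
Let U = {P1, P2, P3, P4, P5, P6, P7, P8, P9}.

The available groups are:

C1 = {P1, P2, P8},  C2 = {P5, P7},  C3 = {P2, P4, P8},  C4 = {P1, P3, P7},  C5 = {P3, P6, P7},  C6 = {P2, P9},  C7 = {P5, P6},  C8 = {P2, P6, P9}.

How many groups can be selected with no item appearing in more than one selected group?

C4, C6, C7 are pairwise disjoint (C4={P1,P3,P7}; C6={P2,P9}; C7={P5,P6}).
Every remaining group overlaps one of these, and no 4 of the listed groups are pairwise disjoint, so 3 is the maximum.

3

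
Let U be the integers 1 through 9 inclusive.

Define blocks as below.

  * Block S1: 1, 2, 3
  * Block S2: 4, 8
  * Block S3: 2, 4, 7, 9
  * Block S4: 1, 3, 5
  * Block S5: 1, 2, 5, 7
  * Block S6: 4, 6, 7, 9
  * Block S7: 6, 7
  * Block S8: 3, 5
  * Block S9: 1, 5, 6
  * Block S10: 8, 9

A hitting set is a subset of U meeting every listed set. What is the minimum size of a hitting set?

4

H = {1, 5, 7, 8} meets every block (each contains at least one member of H), and |H| = 4.
No choice of 3 elements meets every block, so 4 is the minimum.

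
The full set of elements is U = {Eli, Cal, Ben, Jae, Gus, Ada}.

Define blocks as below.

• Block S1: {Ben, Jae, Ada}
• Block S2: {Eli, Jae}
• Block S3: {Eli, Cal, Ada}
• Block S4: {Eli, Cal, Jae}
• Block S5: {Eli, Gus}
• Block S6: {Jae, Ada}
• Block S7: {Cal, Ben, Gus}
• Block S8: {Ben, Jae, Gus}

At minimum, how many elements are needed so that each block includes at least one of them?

3

Take H = {Eli, Cal, Jae}. Each listed block contains at least one of these, so H is a hitting set of size 3.
No choice of 2 elements meets every block, so 3 is the minimum.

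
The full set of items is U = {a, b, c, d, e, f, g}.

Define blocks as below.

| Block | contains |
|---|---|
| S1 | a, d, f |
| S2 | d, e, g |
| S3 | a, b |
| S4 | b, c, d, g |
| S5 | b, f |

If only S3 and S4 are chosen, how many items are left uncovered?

2

Union of S3, S4 = {a, b, c, d, g}.
Not covered: e, f — 2 items.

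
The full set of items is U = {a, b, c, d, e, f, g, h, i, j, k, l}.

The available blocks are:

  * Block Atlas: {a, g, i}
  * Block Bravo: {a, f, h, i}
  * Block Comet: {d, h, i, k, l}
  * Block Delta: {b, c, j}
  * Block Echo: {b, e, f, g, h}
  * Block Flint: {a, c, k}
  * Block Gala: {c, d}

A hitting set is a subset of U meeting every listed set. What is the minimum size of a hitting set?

T = {c, h, i} meets every block (each contains at least one member of T), and |T| = 3.
No choice of 2 items meets every block, so 3 is the minimum.

3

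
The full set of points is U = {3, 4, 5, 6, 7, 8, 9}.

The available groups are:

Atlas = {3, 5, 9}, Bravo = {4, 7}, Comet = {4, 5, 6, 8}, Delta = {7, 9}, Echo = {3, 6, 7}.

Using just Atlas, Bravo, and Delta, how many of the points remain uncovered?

Union of Atlas, Bravo, Delta = {3, 4, 5, 7, 9}.
Not covered: 6, 8 — 2 points.

2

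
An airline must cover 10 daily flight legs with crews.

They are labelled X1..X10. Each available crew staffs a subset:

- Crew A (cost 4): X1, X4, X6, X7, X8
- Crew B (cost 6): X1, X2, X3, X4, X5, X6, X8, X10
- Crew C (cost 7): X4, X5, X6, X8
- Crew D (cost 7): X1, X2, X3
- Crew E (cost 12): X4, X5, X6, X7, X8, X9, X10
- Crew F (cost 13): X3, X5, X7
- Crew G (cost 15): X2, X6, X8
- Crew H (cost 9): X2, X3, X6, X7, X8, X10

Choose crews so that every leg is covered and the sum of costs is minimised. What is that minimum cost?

18

B, E together cover every leg (B ∪ E = {X1, X2, X3, X4, X5, X6, X7, X8, X9, X10}); total cost 6 + 12 = 18.
The greedy pick B, A, E costs 22; no covering selection beats 18.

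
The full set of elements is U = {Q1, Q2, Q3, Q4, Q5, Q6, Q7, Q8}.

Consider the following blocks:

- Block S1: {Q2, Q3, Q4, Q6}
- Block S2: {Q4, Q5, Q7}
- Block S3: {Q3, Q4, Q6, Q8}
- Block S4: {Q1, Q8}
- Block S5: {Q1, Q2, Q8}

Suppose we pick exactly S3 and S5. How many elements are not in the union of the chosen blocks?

2

Union of S3, S5 = {Q1, Q2, Q3, Q4, Q6, Q8}.
Not covered: Q5, Q7 — 2 elements.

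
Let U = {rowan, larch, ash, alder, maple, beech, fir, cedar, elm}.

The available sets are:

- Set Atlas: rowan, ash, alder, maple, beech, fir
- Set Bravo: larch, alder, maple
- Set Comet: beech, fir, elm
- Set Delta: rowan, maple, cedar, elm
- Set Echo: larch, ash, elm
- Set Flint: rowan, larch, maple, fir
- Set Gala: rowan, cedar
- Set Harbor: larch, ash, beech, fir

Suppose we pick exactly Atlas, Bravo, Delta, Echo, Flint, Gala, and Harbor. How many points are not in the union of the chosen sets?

Union of Atlas, Bravo, Delta, Echo, Flint, Gala, Harbor = {rowan, larch, ash, alder, maple, beech, fir, cedar, elm} — that's every point, so 0 are uncovered.

0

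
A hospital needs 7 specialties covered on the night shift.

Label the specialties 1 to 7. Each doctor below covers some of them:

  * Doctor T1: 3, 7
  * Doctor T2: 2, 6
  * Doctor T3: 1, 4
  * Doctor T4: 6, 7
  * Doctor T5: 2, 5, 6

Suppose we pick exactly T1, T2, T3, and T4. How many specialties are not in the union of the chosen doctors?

Union of T1, T2, T3, T4 = {1, 2, 3, 4, 6, 7}.
Not covered: 5 — 1 specialty.

1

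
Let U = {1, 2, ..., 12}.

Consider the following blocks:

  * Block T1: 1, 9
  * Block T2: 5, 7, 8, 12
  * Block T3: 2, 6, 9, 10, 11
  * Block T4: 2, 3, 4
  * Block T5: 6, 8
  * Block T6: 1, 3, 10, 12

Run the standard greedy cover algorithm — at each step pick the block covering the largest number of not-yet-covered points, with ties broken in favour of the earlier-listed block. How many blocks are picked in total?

4

Greedy: pick T3 (covers 5 new) → pick T2 (covers 4 new) → pick T4 (covers 2 new) → pick T1 (covers 1 new). Total picks: 4.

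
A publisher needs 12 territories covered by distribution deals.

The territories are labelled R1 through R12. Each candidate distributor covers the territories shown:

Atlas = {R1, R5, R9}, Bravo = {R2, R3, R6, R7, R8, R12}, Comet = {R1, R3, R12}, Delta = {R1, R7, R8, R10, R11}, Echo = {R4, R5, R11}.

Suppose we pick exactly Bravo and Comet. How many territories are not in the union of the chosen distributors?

Union of Bravo, Comet = {R1, R2, R3, R6, R7, R8, R12}.
Not covered: R4, R5, R9, R10, R11 — 5 territories.

5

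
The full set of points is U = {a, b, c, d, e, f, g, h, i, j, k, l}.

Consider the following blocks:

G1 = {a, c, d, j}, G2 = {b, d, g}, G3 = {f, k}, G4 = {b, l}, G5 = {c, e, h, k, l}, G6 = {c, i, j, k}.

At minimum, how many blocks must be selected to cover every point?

G1 and G2 and G3 and G5 and G6 together: G1 ∪ G2 ∪ G3 ∪ G5 ∪ G6 = {a, b, c, d, e, f, g, h, i, j, k, l} — every point is covered.
No 4 of the 6 blocks cover everything (all 15 combinations miss at least one point), so 5 is optimal.

5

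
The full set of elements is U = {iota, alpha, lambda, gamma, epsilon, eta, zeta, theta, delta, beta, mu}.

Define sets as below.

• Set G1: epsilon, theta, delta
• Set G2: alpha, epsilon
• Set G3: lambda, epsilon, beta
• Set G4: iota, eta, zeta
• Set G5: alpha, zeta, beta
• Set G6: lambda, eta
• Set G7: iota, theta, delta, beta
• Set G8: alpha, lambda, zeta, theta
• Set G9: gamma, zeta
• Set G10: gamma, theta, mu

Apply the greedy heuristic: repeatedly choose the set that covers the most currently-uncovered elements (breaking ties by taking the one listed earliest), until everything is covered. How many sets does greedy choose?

Greedy: pick G7 (covers 4 new) → pick G8 (covers 3 new) → pick G10 (covers 2 new) → pick G1 (covers 1 new) → pick G4 (covers 1 new). Total picks: 5.

5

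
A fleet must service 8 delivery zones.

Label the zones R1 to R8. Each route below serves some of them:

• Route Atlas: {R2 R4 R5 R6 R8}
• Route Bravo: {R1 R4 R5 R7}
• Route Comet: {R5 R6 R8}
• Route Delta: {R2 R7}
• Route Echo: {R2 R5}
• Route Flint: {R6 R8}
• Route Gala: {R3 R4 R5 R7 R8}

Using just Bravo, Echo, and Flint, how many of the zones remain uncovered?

1

Union of Bravo, Echo, Flint = {R1, R2, R4, R5, R6, R7, R8}.
Not covered: R3 — 1 zone.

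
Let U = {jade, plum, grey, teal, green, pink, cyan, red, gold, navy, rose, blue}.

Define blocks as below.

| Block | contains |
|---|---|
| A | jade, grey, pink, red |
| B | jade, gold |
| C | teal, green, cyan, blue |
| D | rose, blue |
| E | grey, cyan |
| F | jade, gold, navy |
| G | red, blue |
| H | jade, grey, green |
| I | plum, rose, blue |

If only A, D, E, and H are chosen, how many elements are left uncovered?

4

Union of A, D, E, H = {jade, grey, green, pink, cyan, red, rose, blue}.
Not covered: plum, teal, gold, navy — 4 elements.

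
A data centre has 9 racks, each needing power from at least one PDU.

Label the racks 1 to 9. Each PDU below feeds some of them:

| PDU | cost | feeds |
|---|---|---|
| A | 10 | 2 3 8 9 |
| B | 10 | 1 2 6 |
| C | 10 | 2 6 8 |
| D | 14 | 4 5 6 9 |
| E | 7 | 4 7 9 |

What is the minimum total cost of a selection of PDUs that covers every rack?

A, B, D, E together cover every rack (A ∪ B ∪ D ∪ E = {1, 2, 3, 4, 5, 6, 7, 8, 9}); total cost 10 + 10 + 14 + 7 = 41.
No covering selection has total cost below 41.

41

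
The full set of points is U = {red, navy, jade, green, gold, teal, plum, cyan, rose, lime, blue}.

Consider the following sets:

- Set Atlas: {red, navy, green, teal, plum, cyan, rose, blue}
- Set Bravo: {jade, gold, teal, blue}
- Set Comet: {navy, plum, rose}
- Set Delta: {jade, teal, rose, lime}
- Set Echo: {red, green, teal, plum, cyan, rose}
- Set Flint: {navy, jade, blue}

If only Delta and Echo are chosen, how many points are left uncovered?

3

Union of Delta, Echo = {red, jade, green, teal, plum, cyan, rose, lime}.
Not covered: navy, gold, blue — 3 points.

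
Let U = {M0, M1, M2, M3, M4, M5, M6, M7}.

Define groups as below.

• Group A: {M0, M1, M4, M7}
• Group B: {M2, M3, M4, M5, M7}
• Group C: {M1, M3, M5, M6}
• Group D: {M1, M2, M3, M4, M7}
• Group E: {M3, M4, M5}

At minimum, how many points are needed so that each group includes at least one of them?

2

Take H = {M0, M3}. Each listed group contains at least one of these, so H is a hitting set of size 2.
No single point lies in every group, so at least 2 are needed and 2 is optimal.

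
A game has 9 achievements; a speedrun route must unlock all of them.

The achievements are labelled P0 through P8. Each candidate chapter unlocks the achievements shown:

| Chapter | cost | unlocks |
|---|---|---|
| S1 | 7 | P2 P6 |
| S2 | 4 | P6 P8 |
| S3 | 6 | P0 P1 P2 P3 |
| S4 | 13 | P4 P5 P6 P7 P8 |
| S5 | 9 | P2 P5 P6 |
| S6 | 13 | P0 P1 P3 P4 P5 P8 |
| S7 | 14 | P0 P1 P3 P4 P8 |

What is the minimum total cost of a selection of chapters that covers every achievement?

S3, S4 together cover every achievement (S3 ∪ S4 = {P0, P1, P2, P3, P4, P5, P6, P7, P8}); total cost 6 + 13 = 19.
The greedy pick S3, S2, S4 costs 23; no covering selection beats 19.

19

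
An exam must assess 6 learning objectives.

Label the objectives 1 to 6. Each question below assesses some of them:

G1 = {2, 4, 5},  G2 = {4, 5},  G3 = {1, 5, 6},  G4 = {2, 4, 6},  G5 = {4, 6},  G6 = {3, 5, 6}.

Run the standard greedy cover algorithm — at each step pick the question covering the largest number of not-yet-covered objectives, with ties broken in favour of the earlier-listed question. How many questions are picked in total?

3

Greedy: pick G1 (covers 3 new) → pick G3 (covers 2 new) → pick G6 (covers 1 new). Total picks: 3.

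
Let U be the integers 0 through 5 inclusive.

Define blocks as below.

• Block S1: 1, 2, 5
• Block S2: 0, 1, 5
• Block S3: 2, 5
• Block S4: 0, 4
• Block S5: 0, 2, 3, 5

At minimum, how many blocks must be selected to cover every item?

3

Take {S2, S4, S5}. Their union is {0, 1, 2, 3, 4, 5}, which is all 6 items.
Only S5 contains 3, so S5 is forced; the remaining 2 items need at least 2 more blocks (each remaining block adds at most 1) — so at least 3 blocks are needed, and 3 is optimal.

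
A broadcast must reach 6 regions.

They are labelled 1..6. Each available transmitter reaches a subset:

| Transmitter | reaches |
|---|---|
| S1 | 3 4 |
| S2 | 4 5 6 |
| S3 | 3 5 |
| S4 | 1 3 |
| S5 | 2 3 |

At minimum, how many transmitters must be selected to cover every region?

3

Take {S2, S4, S5}. Their union is {1, 2, 3, 4, 5, 6}, which is all 6 regions.
Only S4 contains 1, so S4 is forced; the remaining 4 regions need at least 2 more transmitters (each remaining transmitter adds at most 3) — so at least 3 transmitters are needed, and 3 is optimal.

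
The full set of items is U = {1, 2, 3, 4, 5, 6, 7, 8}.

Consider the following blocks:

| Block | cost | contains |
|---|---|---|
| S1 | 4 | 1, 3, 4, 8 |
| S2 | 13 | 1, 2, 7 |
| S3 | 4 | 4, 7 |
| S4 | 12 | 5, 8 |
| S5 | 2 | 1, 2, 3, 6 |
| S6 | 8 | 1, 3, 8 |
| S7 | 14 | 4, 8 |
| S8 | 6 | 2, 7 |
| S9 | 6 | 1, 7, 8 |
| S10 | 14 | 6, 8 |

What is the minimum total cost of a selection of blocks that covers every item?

S3, S4, S5 together cover every item (S3 ∪ S4 ∪ S5 = {1, 2, 3, 4, 5, 6, 7, 8}); total cost 4 + 12 + 2 = 18.
The greedy pick S5, S1, S3, S4 costs 22; no covering selection beats 18.

18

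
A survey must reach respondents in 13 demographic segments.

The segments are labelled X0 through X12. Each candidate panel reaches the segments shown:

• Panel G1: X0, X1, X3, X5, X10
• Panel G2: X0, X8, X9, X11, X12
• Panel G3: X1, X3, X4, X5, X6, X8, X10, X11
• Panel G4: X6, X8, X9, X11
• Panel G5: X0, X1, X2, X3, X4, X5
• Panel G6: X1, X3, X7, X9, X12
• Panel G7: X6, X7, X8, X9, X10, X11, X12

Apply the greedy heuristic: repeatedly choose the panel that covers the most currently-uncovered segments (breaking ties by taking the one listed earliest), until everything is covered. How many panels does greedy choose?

4

Greedy: pick G3 (covers 8 new) → pick G2 (covers 3 new) → pick G5 (covers 1 new) → pick G6 (covers 1 new). Total picks: 4.
(The true minimum cover uses only 2 panels, so greedy is not optimal here.)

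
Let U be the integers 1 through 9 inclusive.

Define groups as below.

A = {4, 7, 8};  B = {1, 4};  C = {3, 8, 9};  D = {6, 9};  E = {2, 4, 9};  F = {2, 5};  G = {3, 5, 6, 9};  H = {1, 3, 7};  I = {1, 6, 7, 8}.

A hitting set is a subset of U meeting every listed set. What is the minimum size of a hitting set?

Take T = {1, 2, 7, 9}. Each listed group contains at least one of these, so T is a hitting set of size 4.
No choice of 3 points meets every group, so 4 is the minimum.

4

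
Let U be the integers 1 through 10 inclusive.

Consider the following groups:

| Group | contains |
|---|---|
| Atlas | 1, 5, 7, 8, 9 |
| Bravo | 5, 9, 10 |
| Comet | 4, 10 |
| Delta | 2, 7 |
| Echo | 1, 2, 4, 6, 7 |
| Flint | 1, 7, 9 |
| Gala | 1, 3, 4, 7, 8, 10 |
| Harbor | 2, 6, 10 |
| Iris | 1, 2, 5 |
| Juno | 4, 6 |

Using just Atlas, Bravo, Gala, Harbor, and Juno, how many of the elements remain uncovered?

Union of Atlas, Bravo, Gala, Harbor, Juno = {1, 2, 3, 4, 5, 6, 7, 8, 9, 10} — that's every element, so 0 are uncovered.

0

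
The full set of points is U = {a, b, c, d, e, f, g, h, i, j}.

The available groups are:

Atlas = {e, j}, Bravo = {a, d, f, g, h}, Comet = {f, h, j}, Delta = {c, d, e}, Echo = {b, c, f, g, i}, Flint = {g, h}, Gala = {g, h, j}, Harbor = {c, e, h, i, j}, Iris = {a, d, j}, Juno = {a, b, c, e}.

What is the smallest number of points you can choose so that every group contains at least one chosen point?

Take T = {c, g, j}. Each listed group contains at least one of these, so T is a hitting set of size 3.
No choice of 2 points meets every group, so 3 is the minimum.

3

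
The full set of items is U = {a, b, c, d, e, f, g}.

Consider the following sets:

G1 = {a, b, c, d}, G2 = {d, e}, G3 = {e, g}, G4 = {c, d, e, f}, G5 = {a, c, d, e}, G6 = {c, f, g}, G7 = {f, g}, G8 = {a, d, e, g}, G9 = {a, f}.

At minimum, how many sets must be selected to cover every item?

3

Take {G1, G4, G7}. Their union is {a, b, c, d, e, f, g}, which is all 7 items.
Only G1 contains b, so G1 is forced; the remaining 3 items need at least 2 more sets (each remaining set adds at most 2) — so at least 3 sets are needed, and 3 is optimal.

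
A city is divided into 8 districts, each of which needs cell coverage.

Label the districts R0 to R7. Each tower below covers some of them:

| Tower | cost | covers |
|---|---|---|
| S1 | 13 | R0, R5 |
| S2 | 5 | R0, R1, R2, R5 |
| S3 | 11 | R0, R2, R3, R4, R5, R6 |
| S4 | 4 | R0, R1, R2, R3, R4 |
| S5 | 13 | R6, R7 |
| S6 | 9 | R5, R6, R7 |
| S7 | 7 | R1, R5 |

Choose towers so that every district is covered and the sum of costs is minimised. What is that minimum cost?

S4, S6 together cover every district (S4 ∪ S6 = {R0, R1, R2, R3, R4, R5, R6, R7}); total cost 4 + 9 = 13.
No covering selection has total cost below 13.

13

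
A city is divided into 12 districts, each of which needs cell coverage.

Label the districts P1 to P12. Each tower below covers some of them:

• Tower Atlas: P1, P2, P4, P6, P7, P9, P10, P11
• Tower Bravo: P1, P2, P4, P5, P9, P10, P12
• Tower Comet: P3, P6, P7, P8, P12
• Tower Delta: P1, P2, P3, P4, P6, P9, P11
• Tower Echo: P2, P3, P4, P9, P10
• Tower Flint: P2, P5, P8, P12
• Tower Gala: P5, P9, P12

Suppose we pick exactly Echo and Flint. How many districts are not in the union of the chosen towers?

Union of Echo, Flint = {P2, P3, P4, P5, P8, P9, P10, P12}.
Not covered: P1, P6, P7, P11 — 4 districts.

4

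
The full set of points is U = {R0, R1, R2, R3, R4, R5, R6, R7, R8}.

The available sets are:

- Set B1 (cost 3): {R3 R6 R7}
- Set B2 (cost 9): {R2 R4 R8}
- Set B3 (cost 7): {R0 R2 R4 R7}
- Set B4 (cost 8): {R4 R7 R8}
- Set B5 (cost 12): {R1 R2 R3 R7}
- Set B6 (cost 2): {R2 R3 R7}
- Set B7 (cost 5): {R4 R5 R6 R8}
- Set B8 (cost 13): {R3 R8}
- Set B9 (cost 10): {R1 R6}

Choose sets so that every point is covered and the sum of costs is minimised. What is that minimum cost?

B3, B5, B7 together cover every point (B3 ∪ B5 ∪ B7 = {R0, R1, R2, R3, R4, R5, R6, R7, R8}); total cost 7 + 12 + 5 = 24.
No covering selection has total cost below 24.

24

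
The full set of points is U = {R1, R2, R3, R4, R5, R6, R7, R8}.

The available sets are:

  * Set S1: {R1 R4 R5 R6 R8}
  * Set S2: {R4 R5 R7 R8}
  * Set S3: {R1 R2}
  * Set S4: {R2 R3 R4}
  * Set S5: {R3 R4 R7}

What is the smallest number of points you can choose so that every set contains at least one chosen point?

The 2 points {R1, R4} hit every set.
The sets S3, S5 are pairwise disjoint, so any hitting set needs a separate point for each — at least 2. Hence 2 is optimal.

2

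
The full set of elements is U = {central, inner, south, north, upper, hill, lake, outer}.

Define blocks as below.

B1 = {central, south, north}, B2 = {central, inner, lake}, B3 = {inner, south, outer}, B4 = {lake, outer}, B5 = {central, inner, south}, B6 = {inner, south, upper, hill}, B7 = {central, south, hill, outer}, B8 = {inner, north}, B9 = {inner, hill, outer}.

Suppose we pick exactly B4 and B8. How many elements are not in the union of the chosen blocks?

4

Union of B4, B8 = {inner, north, lake, outer}.
Not covered: central, south, upper, hill — 4 elements.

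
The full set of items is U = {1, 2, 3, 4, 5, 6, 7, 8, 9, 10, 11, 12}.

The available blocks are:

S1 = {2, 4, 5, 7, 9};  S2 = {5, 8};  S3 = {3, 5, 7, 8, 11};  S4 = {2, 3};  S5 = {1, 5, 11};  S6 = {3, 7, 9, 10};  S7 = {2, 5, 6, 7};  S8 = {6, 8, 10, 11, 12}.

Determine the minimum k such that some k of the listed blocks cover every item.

4

S1, S5, S6, and S8 cover everything between them: the union {1, 2, 3, 4, 5, 6, 7, 8, 9, 10, 11, 12} is all of U.
Only S5 contains 1, so S5 is forced; the remaining 9 items need at least 3 more blocks (each remaining block adds at most 4) — so at least 4 blocks are needed, and 4 is optimal.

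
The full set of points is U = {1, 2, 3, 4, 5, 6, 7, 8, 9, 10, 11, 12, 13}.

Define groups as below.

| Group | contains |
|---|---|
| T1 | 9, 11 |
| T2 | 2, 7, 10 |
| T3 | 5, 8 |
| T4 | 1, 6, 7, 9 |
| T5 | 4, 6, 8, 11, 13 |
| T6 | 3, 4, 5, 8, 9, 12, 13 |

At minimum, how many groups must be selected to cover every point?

4

T2, T4, T5, and T6 cover everything between them: the union {1, 2, 3, 4, 5, 6, 7, 8, 9, 10, 11, 12, 13} is all of U.
No 3 of the 6 groups cover everything (all 20 combinations miss at least one point), so 4 is optimal.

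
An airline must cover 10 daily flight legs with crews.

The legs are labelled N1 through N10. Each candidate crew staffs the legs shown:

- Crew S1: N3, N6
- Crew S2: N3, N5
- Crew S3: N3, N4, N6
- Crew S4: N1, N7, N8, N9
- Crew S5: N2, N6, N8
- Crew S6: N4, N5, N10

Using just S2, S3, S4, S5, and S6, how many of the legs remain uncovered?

Union of S2, S3, S4, S5, S6 = {N1, N2, N3, N4, N5, N6, N7, N8, N9, N10} — that's every leg, so 0 are uncovered.

0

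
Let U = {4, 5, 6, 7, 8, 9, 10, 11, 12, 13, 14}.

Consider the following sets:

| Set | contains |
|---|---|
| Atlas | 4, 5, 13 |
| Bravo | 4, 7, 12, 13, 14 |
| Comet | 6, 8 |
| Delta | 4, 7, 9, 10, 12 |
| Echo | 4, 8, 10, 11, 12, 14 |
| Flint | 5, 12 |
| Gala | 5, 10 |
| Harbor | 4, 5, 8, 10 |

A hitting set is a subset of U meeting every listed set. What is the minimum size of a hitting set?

3

The 3 elements {5, 7, 8} hit every set.
The sets Bravo, Comet, Gala are pairwise disjoint, so any hitting set needs a separate element for each — at least 3. Hence 3 is optimal.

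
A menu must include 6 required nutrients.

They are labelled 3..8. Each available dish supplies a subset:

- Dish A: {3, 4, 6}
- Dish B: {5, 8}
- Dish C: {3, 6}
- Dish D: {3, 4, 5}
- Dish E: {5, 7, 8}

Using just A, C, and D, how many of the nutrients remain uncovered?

2

Union of A, C, D = {3, 4, 5, 6}.
Not covered: 7, 8 — 2 nutrients.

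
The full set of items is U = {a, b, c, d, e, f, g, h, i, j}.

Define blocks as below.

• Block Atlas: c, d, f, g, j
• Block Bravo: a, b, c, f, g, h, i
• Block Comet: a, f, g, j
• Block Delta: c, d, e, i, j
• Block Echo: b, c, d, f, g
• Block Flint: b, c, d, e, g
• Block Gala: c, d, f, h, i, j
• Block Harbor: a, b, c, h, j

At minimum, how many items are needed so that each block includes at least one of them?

2

T = {c, g} meets every block (each contains at least one member of T), and |T| = 2.
No single item lies in every block, so at least 2 are needed and 2 is optimal.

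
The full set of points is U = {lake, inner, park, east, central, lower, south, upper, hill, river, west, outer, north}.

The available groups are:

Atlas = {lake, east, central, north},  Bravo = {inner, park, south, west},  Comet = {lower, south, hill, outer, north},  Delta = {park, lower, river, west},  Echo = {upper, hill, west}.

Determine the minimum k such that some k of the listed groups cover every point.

5

Atlas and Bravo and Comet and Delta and Echo together: Atlas ∪ Bravo ∪ Comet ∪ Delta ∪ Echo = {lake, inner, park, east, central, lower, south, upper, hill, river, west, outer, north} — every point is covered.
No 4 of the 5 groups cover everything (all 5 combinations miss at least one point), so 5 is optimal.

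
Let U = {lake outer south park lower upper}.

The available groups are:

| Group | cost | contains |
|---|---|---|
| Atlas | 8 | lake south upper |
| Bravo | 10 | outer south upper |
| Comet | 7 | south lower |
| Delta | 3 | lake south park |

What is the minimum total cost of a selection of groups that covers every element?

20

Bravo, Comet, Delta together cover every element (Bravo ∪ Comet ∪ Delta = {lake, outer, south, park, lower, upper}); total cost 10 + 7 + 3 = 20.
No covering selection has total cost below 20.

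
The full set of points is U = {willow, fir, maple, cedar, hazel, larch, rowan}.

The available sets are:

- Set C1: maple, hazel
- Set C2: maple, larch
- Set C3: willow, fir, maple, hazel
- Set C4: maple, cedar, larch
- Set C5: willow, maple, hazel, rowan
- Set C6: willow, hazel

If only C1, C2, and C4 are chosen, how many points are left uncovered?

3

Union of C1, C2, C4 = {maple, cedar, hazel, larch}.
Not covered: willow, fir, rowan — 3 points.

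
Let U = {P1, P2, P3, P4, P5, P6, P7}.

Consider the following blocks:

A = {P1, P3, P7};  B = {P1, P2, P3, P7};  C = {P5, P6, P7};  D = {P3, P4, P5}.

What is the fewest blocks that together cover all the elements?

3

Take {B, C, D}. Their union is {P1, P2, P3, P4, P5, P6, P7}, which is all 7 elements.
Only B contains P2, so B is forced; the remaining 3 elements need at least 2 more blocks (each remaining block adds at most 2) — so at least 3 blocks are needed, and 3 is optimal.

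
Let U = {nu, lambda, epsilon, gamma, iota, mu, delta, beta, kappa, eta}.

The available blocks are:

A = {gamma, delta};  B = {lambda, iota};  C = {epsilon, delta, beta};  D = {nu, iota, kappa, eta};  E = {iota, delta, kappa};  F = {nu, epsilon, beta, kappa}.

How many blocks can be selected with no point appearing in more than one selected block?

3

A, B, F are pairwise disjoint (A={gamma,delta}; B={lambda,iota}; F={nu,epsilon,beta,kappa}).
Every remaining block overlaps one of these, and no 4 of the listed blocks are pairwise disjoint, so 3 is the maximum.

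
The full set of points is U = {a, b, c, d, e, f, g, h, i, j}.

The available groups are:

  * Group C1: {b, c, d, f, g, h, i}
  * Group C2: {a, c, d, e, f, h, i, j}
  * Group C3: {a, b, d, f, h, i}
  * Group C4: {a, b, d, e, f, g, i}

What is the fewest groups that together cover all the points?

2

C1 and C2 cover everything between them: the union {a, b, c, d, e, f, g, h, i, j} is all of U.
No single group has all 10 points (the largest, C2, has 8), so 2 is optimal.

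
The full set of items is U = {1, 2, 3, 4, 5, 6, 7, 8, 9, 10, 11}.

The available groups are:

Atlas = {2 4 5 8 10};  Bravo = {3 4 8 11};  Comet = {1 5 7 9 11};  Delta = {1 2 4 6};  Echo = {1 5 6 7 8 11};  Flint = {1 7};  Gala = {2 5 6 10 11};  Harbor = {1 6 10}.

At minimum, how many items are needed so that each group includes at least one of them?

Take H = {1, 4, 5}. Each listed group contains at least one of these, so H is a hitting set of size 3.
No choice of 2 items meets every group, so 3 is the minimum.

3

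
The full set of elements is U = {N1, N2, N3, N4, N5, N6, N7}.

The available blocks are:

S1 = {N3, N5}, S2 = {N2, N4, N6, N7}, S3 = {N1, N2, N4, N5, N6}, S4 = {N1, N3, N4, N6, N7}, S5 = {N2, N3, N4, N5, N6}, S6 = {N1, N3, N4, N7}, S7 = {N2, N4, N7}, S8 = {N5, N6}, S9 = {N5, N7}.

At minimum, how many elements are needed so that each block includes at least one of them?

H = {N5, N7} meets every block (each contains at least one member of H), and |H| = 2.
The blocks S7, S8 are pairwise disjoint, so any hitting set needs a separate element for each — at least 2. Hence 2 is optimal.

2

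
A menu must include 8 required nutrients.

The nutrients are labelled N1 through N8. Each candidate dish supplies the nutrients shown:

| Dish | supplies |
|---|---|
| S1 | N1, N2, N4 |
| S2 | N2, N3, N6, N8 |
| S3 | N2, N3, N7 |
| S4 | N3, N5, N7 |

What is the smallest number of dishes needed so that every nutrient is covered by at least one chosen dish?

3

Take {S1, S2, S4}. Their union is {N1, N2, N3, N4, N5, N6, N7, N8}, which is all 8 nutrients.
Only S1 contains N1, so S1 is forced; the remaining 5 nutrients need at least 2 more dishes (each remaining dish adds at most 3) — so at least 3 dishes are needed, and 3 is optimal.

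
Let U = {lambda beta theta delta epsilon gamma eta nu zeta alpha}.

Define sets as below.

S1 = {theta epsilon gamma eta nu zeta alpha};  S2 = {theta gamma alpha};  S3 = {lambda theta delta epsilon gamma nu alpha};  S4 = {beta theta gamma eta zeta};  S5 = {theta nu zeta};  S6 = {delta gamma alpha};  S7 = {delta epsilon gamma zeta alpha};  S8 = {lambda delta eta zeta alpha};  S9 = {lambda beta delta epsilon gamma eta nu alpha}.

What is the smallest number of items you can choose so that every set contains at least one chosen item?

H = {zeta, alpha} meets every set (each contains at least one member of H), and |H| = 2.
The sets S5, S6 are pairwise disjoint, so any hitting set needs a separate item for each — at least 2. Hence 2 is optimal.

2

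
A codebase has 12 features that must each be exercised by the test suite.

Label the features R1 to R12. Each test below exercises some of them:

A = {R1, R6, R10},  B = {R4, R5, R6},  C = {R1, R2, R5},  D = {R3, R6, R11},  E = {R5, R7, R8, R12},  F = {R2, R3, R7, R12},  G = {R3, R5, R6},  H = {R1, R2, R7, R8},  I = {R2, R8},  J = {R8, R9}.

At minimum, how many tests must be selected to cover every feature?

A and B and D and F and J together: A ∪ B ∪ D ∪ F ∪ J = {R1, R2, R3, R4, R5, R6, R7, R8, R9, R10, R11, R12} — every feature is covered.
No 4 of the 10 tests cover everything (all 210 combinations miss at least one feature), so 5 is optimal.

5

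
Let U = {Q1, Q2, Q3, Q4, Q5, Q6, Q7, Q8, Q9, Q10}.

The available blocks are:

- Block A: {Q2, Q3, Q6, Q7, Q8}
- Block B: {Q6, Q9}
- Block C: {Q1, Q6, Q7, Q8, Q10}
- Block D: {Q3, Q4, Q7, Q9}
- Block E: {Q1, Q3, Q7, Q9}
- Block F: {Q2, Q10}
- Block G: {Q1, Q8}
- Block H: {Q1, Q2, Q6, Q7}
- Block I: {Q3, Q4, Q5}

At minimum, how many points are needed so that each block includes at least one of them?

T = {Q2, Q5, Q8, Q9} meets every block (each contains at least one member of T), and |T| = 4.
The blocks B, F, G, I are pairwise disjoint, so any hitting set needs a separate point for each — at least 4. Hence 4 is optimal.

4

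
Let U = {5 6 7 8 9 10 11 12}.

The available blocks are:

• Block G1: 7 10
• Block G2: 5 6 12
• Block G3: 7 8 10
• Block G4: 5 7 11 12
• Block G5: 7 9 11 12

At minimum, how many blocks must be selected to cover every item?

3

G2 and G3 and G5 together: G2 ∪ G3 ∪ G5 = {5, 6, 7, 8, 9, 10, 11, 12} — every item is covered.
Only G2 contains 6, so G2 is forced; the remaining 5 items need at least 2 more blocks (each remaining block adds at most 3) — so at least 3 blocks are needed, and 3 is optimal.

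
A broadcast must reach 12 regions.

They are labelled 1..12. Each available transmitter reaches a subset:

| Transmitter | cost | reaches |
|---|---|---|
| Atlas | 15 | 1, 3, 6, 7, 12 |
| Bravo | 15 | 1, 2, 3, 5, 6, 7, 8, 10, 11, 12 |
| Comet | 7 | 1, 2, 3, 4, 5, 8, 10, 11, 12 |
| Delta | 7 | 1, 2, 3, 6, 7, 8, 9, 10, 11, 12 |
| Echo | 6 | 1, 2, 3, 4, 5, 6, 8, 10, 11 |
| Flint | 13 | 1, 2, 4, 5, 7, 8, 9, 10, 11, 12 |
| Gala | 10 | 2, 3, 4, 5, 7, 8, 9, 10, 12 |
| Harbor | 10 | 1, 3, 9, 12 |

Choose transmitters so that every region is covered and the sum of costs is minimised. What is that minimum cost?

Delta, Echo together cover every region (Delta ∪ Echo = {1, 2, 3, 4, 5, 6, 7, 8, 9, 10, 11, 12}); total cost 7 + 6 = 13.
No covering selection has total cost below 13.

13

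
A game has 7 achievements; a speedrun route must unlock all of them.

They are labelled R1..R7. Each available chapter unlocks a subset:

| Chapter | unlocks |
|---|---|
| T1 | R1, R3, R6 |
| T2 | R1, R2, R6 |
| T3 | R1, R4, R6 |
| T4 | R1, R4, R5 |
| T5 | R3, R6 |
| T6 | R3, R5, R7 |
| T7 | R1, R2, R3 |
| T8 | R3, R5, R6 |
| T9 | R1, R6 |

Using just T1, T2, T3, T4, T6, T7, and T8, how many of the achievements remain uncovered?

Union of T1, T2, T3, T4, T6, T7, T8 = {R1, R2, R3, R4, R5, R6, R7} — that's every achievement, so 0 are uncovered.

0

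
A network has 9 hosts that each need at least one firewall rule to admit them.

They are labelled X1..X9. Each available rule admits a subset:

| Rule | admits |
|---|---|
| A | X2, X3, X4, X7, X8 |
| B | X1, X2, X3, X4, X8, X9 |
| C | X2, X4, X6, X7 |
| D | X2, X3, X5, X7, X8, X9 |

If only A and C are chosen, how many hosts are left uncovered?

Union of A, C = {X2, X3, X4, X6, X7, X8}.
Not covered: X1, X5, X9 — 3 hosts.

3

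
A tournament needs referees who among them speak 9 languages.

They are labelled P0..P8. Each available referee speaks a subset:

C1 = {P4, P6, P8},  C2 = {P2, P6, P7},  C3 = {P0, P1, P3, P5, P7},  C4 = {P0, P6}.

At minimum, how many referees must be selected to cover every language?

3

Take {C1, C2, C3}. Their union is {P0, P1, P2, P3, P4, P5, P6, P7, P8}, which is all 9 languages.
Only C3 contains P1, so C3 is forced; the remaining 4 languages need at least 2 more referees (each remaining referee adds at most 3) — so at least 3 referees are needed, and 3 is optimal.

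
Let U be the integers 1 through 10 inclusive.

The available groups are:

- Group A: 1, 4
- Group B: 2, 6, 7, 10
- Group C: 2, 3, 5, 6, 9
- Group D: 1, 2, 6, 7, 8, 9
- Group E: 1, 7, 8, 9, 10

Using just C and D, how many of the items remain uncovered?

Union of C, D = {1, 2, 3, 5, 6, 7, 8, 9}.
Not covered: 4, 10 — 2 items.

2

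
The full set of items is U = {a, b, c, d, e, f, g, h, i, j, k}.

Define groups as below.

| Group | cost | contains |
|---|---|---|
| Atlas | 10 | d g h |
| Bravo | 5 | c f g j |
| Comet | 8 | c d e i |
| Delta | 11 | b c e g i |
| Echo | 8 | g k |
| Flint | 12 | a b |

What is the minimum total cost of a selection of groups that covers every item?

43

Atlas, Bravo, Comet, Echo, Flint together cover every item (Atlas ∪ Bravo ∪ Comet ∪ Echo ∪ Flint = {a, b, c, d, e, f, g, h, i, j, k}); total cost 10 + 5 + 8 + 8 + 12 = 43.
No covering selection has total cost below 43.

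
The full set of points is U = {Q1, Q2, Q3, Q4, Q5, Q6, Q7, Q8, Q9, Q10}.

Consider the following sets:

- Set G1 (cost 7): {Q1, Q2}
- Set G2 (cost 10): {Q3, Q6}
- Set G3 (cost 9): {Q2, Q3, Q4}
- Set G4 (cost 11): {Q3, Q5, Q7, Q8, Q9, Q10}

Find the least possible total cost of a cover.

G1, G2, G3, G4 together cover every point (G1 ∪ G2 ∪ G3 ∪ G4 = {Q1, Q2, Q3, Q4, Q5, Q6, Q7, Q8, Q9, Q10}); total cost 7 + 10 + 9 + 11 = 37.
No covering selection has total cost below 37.

37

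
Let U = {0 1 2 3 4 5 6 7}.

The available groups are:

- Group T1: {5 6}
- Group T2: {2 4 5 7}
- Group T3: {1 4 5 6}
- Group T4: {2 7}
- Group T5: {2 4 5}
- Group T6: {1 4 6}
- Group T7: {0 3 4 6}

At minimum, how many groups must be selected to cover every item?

T3, T4, and T7 cover everything between them: the union {0, 1, 2, 3, 4, 5, 6, 7} is all of U.
Only T7 contains 0, so T7 is forced; the remaining 4 items need at least 2 more groups (each remaining group adds at most 3) — so at least 3 groups are needed, and 3 is optimal.

3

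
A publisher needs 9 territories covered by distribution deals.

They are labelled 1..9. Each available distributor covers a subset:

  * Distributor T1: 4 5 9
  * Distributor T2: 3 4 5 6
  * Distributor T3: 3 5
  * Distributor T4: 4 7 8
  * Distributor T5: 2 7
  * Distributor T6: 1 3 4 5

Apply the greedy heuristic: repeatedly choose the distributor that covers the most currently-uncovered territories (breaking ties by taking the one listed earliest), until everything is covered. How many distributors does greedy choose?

Greedy: pick T2 (covers 4 new) → pick T4 (covers 2 new) → pick T1 (covers 1 new) → pick T5 (covers 1 new) → pick T6 (covers 1 new). Total picks: 5.

5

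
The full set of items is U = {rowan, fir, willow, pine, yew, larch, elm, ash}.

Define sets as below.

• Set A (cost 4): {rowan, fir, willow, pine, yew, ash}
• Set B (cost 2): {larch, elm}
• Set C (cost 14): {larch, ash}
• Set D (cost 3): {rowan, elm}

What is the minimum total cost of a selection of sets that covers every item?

6

A, B together cover every item (A ∪ B = {rowan, fir, willow, pine, yew, larch, elm, ash}); total cost 4 + 2 = 6.
No covering selection has total cost below 6.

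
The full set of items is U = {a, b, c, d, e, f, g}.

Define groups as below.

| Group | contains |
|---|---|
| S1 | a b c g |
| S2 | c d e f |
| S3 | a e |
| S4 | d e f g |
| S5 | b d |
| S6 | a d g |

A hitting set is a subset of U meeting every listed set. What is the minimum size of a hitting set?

Take H = {a, d}. Each listed group contains at least one of these, so H is a hitting set of size 2.
The groups S3, S5 are pairwise disjoint, so any hitting set needs a separate item for each — at least 2. Hence 2 is optimal.

2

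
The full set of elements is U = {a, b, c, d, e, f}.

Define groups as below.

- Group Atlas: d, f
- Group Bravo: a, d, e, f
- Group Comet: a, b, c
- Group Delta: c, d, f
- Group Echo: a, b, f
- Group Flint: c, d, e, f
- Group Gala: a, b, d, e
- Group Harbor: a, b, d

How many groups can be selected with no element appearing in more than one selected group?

Atlas, Comet are pairwise disjoint (Atlas={d,f}; Comet={a,b,c}).
Every remaining group overlaps one of these, and no 3 of the listed groups are pairwise disjoint, so 2 is the maximum.

2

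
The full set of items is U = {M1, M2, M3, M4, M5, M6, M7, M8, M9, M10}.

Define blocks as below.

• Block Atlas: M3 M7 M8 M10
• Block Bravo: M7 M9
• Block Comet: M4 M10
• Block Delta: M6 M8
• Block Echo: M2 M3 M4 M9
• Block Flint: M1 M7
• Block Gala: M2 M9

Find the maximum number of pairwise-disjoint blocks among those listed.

Comet, Delta, Flint, Gala are pairwise disjoint (Comet={M4,M10}; Delta={M6,M8}; Flint={M1,M7}; Gala={M2,M9}).
Every remaining block overlaps one of these, and no 5 of the listed blocks are pairwise disjoint, so 4 is the maximum.

4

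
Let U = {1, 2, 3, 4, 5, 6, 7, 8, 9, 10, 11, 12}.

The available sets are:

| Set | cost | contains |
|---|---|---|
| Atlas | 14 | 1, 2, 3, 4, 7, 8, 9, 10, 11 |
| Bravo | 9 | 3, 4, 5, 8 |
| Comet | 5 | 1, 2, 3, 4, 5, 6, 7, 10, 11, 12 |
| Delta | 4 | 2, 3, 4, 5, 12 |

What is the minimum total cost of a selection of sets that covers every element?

Atlas, Comet together cover every element (Atlas ∪ Comet = {1, 2, 3, 4, 5, 6, 7, 8, 9, 10, 11, 12}); total cost 14 + 5 = 19.
No covering selection has total cost below 19.

19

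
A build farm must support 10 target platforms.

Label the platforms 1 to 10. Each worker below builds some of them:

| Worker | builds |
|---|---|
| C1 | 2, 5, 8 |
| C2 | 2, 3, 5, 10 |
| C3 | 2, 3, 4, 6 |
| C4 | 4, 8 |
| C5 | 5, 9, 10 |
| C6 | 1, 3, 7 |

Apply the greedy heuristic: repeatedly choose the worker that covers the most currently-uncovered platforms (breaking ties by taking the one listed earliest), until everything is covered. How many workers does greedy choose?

Greedy: pick C2 (covers 4 new) → pick C3 (covers 2 new) → pick C6 (covers 2 new) → pick C1 (covers 1 new) → pick C5 (covers 1 new). Total picks: 5.
(The true minimum cover uses only 4 workers, so greedy is not optimal here.)

5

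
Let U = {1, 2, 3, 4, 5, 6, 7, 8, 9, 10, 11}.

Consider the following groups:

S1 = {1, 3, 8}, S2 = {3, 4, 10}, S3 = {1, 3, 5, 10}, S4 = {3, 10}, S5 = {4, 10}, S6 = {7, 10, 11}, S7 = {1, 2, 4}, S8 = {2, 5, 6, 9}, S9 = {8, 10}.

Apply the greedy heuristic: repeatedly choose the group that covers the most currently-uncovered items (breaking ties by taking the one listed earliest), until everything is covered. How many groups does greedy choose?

5

Greedy: pick S3 (covers 4 new) → pick S8 (covers 3 new) → pick S6 (covers 2 new) → pick S1 (covers 1 new) → pick S2 (covers 1 new). Total picks: 5.
(The true minimum cover uses only 4 groups, so greedy is not optimal here.)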